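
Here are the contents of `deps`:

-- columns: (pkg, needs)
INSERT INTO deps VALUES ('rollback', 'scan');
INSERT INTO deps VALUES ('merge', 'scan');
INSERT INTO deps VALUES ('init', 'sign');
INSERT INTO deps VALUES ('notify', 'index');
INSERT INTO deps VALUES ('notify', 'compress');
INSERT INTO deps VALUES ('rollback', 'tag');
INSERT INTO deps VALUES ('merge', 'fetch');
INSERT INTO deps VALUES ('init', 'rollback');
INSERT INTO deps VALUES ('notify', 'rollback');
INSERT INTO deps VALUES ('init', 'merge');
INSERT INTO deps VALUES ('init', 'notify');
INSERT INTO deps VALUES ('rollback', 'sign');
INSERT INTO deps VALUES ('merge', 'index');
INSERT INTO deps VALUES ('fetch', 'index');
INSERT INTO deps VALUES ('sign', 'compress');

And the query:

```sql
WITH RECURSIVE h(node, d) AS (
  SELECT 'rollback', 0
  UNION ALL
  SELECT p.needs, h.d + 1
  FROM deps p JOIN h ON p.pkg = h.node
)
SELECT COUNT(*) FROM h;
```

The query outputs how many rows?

5

Base: (rollback, d=0).
Iteration 1: edges from {rollback} -> (scan, d=1), (sign, d=1), (tag, d=1).
Iteration 2: edges from {scan,sign,tag} -> (compress, d=2).
Iteration 3: no outgoing edges from {compress}; recursion stops.
Total rows emitted: 5.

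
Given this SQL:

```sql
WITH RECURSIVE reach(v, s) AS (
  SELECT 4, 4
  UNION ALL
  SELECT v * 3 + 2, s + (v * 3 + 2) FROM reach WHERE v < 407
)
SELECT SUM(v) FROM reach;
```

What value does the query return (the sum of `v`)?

Base: v=4, s=4.
Iteration 1: 4 < 407 holds -> v = 4 * 3 + 2 = 14, s = 4 + 14 = 18.
Iteration 2: 14 < 407 holds -> v = 14 * 3 + 2 = 44, s = 18 + 44 = 62.
Iteration 3: 44 < 407 holds -> v = 44 * 3 + 2 = 134, s = 62 + 134 = 196.
Iteration 4: 134 < 407 holds -> v = 134 * 3 + 2 = 404, s = 196 + 404 = 600.
Iteration 5: 404 < 407 holds -> v = 404 * 3 + 2 = 1214, s = 600 + 1214 = 1814.
Iteration 6: 1214 < 407 fails; recursion stops.
SUM(v) = 4 + 14 + 44 + 134 + 404 + 1214 = 1814.

1814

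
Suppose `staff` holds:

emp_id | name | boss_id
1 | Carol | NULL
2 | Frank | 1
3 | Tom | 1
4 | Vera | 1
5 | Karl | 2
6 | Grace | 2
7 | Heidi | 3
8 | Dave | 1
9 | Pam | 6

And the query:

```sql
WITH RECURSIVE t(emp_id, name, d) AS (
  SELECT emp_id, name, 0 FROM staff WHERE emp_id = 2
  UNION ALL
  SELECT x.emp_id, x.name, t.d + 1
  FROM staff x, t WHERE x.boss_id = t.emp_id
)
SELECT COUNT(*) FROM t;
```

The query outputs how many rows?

4

Base: emp_id=2 (Frank) at d 0.
Iteration 1: rows with boss_id in {2} -> Karl (id 5, d 1), Grace (id 6, d 1).
Iteration 2: rows with boss_id in {5,6} -> Pam (id 9, d 2).
Iteration 3: no rows with boss_id in {9}; recursion stops.
Total rows emitted: 4.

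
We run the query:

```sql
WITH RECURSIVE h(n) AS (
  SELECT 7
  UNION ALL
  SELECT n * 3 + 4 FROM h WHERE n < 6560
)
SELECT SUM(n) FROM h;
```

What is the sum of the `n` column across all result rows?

Base: n=7.
Iteration 1: 7 < 6560 holds -> n = 7 * 3 + 4 = 25.
Iteration 2: 25 < 6560 holds -> n = 25 * 3 + 4 = 79.
Iteration 3: 79 < 6560 holds -> n = 79 * 3 + 4 = 241.
Iteration 4: 241 < 6560 holds -> n = 241 * 3 + 4 = 727.
Iteration 5: 727 < 6560 holds -> n = 727 * 3 + 4 = 2185.
Iteration 6: 2185 < 6560 holds -> n = 2185 * 3 + 4 = 6559.
Iteration 7: 6559 < 6560 holds -> n = 6559 * 3 + 4 = 19681.
Iteration 8: 19681 < 6560 fails; recursion stops.
SUM(n) = 7 + 25 + 79 + 241 + 727 + 2185 + 6559 + 19681 = 29504.

29504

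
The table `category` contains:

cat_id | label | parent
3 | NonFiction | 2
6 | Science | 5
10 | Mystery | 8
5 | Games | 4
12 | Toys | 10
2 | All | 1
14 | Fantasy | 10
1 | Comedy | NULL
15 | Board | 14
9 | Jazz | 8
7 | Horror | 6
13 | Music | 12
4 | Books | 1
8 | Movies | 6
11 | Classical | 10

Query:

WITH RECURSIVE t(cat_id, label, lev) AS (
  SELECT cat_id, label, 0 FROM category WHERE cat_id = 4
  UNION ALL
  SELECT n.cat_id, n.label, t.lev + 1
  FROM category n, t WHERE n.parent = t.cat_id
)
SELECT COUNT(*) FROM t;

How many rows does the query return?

Base: cat_id=4 (Books) at lev 0.
Iteration 1: rows with parent in {4} -> Games (id 5, lev 1).
Iteration 2: rows with parent in {5} -> Science (id 6, lev 2).
Iteration 3: rows with parent in {6} -> Horror (id 7, lev 3), Movies (id 8, lev 3).
Iteration 4: rows with parent in {7,8} -> Jazz (id 9, lev 4), Mystery (id 10, lev 4).
Iteration 5: rows with parent in {9,10} -> Classical (id 11, lev 5), Toys (id 12, lev 5), Fantasy (id 14, lev 5).
Iteration 6: rows with parent in {11,12,14} -> Music (id 13, lev 6), Board (id 15, lev 6).
Iteration 7: no rows with parent in {13,15}; recursion stops.
Total rows emitted: 12.

12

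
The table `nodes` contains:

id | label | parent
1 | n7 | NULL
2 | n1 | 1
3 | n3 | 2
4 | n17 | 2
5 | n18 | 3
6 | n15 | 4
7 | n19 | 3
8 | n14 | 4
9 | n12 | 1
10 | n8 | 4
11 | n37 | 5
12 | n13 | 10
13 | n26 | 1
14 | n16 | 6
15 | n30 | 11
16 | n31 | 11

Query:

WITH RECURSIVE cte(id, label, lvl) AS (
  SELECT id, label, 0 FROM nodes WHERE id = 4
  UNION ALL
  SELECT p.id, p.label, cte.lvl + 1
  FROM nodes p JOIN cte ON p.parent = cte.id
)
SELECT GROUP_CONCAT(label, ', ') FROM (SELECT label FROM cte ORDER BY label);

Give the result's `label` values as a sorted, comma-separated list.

n13, n14, n15, n16, n17, n8

Base: id=4 (n17) at lvl 0.
Iteration 1: rows with parent in {4} -> n15 (id 6, lvl 1), n14 (id 8, lvl 1), n8 (id 10, lvl 1).
Iteration 2: rows with parent in {6,8,10} -> n13 (id 12, lvl 2), n16 (id 14, lvl 2).
Iteration 3: no rows with parent in {12,14}; recursion stops.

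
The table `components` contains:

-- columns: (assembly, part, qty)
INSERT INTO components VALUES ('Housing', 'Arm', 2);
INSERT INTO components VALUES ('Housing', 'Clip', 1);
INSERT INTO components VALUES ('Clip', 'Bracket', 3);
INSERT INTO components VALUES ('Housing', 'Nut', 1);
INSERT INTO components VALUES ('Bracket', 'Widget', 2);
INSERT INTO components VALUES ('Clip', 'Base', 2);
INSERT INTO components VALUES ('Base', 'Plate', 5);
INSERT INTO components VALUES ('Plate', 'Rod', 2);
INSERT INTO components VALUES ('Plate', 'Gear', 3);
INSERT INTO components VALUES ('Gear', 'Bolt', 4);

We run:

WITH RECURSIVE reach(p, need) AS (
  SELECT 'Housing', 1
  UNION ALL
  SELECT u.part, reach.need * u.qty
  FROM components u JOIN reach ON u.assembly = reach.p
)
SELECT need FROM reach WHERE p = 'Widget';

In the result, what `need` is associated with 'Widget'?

Base: (Housing, need=1).
Iteration 1: components of {Housing} -> Arm = 1*2 = 2, Clip = 1*1 = 1, Nut = 1*1 = 1.
Iteration 2: components of {Arm,Clip,Nut} -> Base = 1*2 = 2, Bracket = 1*3 = 3.
Iteration 3: components of {Base,Bracket} -> Plate = 2*5 = 10, Widget = 3*2 = 6.
Iteration 4: components of {Plate,Widget} -> Gear = 10*3 = 30, Rod = 10*2 = 20.
Iteration 5: components of {Gear,Rod} -> Bolt = 30*4 = 120.
Iteration 6: no further components; recursion stops.

6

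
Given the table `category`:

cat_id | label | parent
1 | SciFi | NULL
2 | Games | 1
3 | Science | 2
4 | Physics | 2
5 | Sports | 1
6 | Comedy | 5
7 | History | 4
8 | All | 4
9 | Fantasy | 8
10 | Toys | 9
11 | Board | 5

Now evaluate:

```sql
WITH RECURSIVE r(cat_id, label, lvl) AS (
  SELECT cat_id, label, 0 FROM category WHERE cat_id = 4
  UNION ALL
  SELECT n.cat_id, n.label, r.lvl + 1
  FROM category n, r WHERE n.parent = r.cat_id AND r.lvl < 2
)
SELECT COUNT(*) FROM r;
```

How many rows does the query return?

4

Base: cat_id=4 (Physics) at lvl 0.
Iteration 1: rows with parent in {4} -> History (id 7, lvl 1), All (id 8, lvl 1).
Iteration 2: rows with parent in {7,8} -> Fantasy (id 9, lvl 2).
Iteration 3: lvl < 2 fails for all current rows; recursion stops.
Total rows emitted: 4.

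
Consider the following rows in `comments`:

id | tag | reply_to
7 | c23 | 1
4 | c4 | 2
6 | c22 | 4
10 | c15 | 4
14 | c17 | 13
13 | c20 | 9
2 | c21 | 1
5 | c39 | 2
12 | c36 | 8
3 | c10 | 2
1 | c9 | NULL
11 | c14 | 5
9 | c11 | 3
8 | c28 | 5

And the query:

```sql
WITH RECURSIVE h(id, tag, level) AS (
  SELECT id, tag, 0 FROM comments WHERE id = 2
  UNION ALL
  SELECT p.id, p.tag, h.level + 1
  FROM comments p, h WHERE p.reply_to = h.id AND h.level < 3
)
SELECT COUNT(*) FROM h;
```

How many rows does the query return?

Base: id=2 (c21) at level 0.
Iteration 1: rows with reply_to in {2} -> c10 (id 3, level 1), c4 (id 4, level 1), c39 (id 5, level 1).
Iteration 2: rows with reply_to in {3,4,5} -> c22 (id 6, level 2), c28 (id 8, level 2), c11 (id 9, level 2), c15 (id 10, level 2), c14 (id 11, level 2).
Iteration 3: rows with reply_to in {6,8,9,10,11} -> c36 (id 12, level 3), c20 (id 13, level 3).
Iteration 4: level < 3 fails for all current rows; recursion stops.
Total rows emitted: 11.

11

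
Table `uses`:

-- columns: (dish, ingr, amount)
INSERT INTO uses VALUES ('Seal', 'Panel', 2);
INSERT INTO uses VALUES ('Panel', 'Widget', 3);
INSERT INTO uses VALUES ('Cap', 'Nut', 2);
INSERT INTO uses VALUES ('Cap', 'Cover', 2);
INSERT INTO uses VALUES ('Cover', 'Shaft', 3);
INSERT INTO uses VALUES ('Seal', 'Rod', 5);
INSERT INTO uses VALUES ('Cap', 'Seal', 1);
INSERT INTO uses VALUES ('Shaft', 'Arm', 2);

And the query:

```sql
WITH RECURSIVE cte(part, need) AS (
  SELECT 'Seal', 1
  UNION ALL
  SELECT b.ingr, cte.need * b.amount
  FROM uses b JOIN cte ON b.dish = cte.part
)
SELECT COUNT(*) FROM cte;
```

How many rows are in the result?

Base: (Seal, need=1).
Iteration 1: components of {Seal} -> Panel = 1*2 = 2, Rod = 1*5 = 5.
Iteration 2: components of {Panel,Rod} -> Widget = 2*3 = 6.
Iteration 3: no further components; recursion stops.
Total rows emitted: 4.

4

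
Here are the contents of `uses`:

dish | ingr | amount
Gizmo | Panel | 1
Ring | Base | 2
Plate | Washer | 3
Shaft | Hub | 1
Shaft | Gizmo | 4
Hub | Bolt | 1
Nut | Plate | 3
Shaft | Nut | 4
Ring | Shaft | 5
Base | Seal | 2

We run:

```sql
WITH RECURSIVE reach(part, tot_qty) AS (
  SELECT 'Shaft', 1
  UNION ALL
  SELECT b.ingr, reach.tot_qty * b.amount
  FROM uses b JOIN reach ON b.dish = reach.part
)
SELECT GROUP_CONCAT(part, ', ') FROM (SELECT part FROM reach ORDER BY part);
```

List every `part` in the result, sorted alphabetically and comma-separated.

Base: (Shaft, tot_qty=1).
Iteration 1: components of {Shaft} -> Gizmo = 1*4 = 4, Hub = 1*1 = 1, Nut = 1*4 = 4.
Iteration 2: components of {Gizmo,Hub,Nut} -> Bolt = 1*1 = 1, Panel = 4*1 = 4, Plate = 4*3 = 12.
Iteration 3: components of {Bolt,Panel,Plate} -> Washer = 12*3 = 36.
Iteration 4: no further components; recursion stops.

Bolt, Gizmo, Hub, Nut, Panel, Plate, Shaft, Washer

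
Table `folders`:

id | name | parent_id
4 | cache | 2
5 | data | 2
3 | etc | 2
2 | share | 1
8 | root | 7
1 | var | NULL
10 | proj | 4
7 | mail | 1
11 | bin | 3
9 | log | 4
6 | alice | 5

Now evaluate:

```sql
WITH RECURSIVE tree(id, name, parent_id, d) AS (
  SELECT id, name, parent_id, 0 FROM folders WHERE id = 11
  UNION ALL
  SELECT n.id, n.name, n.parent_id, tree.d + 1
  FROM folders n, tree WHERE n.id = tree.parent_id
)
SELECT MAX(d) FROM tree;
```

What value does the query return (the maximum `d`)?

3

Base: id=11 (bin), parent_id=3, d 0.
Iteration 1: join on id=3 -> etc (id 3, parent_id=2, d 1).
Iteration 2: join on id=2 -> share (id 2, parent_id=1, d 2).
Iteration 3: join on id=1 -> var (id 1, parent_id=NULL, d 3).
Iteration 4: parent_id is NULL; no match; recursion stops.
d values: 0, 1, 2, 3; the maximum is 3.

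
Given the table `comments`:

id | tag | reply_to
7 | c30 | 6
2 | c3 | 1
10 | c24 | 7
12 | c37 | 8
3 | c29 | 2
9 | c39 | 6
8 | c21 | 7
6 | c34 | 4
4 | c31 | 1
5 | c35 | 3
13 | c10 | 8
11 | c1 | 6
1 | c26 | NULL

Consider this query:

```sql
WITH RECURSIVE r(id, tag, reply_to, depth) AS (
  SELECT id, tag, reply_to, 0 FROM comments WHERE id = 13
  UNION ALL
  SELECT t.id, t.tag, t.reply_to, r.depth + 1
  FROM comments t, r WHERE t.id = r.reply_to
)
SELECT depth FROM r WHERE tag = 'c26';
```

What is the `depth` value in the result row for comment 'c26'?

5

Base: id=13 (c10), reply_to=8, depth 0.
Iteration 1: join on id=8 -> c21 (id 8, reply_to=7, depth 1).
Iteration 2: join on id=7 -> c30 (id 7, reply_to=6, depth 2).
Iteration 3: join on id=6 -> c34 (id 6, reply_to=4, depth 3).
Iteration 4: join on id=4 -> c31 (id 4, reply_to=1, depth 4).
Iteration 5: join on id=1 -> c26 (id 1, reply_to=NULL, depth 5).
Iteration 6: reply_to is NULL; no match; recursion stops.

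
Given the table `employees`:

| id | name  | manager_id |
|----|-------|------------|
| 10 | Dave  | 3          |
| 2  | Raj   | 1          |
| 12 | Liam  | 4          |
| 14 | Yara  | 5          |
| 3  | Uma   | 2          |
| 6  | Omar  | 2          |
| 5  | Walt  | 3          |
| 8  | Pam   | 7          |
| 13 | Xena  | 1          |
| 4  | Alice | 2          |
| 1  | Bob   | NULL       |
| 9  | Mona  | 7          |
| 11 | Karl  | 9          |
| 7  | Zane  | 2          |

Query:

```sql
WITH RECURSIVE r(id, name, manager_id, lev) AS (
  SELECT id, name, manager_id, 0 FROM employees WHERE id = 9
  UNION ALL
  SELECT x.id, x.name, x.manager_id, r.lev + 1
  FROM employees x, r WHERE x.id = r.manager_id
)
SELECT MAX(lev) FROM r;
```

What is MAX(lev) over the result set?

Base: id=9 (Mona), manager_id=7, lev 0.
Iteration 1: join on id=7 -> Zane (id 7, manager_id=2, lev 1).
Iteration 2: join on id=2 -> Raj (id 2, manager_id=1, lev 2).
Iteration 3: join on id=1 -> Bob (id 1, manager_id=NULL, lev 3).
Iteration 4: manager_id is NULL; no match; recursion stops.
lev values: 0, 1, 2, 3; the maximum is 3.

3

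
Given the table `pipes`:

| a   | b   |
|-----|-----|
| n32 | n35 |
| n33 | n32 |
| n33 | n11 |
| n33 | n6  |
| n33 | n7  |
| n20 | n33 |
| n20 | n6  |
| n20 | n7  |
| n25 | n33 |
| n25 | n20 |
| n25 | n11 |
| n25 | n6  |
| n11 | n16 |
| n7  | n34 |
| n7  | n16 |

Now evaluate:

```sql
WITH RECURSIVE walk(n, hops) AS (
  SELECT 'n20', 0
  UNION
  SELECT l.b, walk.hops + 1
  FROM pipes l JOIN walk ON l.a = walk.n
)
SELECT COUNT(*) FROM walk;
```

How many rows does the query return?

13

Base: (n20, hops=0).
Iteration 1: edges from {n20} -> (n33, hops=1), (n6, hops=1), (n7, hops=1).
Iteration 2: edges from {n33,n6,n7} -> (n11, hops=2), (n16, hops=2), (n32, hops=2), (n34, hops=2), (n6, hops=2), (n7, hops=2).
Iteration 3: edges from {n11,n16,n32,n34,n6,n7} -> (n16, hops=3), (n34, hops=3), (n35, hops=3). [UNION drops 1 duplicate row(s)]
Iteration 4: no outgoing edges from {n16,n34,n35}; recursion stops.
Total rows emitted: 13.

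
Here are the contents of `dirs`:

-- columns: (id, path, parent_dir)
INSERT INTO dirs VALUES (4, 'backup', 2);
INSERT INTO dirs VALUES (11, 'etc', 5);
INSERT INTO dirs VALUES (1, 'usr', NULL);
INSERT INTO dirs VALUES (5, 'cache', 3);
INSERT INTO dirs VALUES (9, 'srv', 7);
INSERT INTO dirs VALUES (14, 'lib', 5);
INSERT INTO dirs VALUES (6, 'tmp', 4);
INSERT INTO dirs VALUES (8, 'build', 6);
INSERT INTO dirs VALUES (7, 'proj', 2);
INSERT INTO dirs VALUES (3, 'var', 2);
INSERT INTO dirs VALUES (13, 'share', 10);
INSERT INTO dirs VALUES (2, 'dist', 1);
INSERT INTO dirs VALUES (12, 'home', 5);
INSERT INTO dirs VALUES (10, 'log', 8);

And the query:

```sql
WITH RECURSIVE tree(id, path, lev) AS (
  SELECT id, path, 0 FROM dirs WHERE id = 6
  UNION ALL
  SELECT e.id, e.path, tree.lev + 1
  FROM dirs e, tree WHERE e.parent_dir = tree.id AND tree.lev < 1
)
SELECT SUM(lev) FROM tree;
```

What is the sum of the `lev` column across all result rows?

1

Base: id=6 (tmp) at lev 0.
Iteration 1: rows with parent_dir in {6} -> build (id 8, lev 1).
Iteration 2: lev < 1 fails for all current rows; recursion stops.
SUM(lev) = 0 + 1 = 1.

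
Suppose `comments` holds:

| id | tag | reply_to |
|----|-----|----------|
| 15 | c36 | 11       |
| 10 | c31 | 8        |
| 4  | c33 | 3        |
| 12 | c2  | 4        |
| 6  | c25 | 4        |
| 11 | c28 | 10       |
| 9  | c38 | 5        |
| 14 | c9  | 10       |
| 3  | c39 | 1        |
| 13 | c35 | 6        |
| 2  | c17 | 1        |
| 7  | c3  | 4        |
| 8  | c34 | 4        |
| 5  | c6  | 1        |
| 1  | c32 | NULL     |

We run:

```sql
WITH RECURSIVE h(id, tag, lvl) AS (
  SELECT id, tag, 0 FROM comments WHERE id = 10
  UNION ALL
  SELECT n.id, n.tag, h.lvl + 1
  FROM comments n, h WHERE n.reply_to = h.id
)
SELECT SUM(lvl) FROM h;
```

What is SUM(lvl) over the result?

Base: id=10 (c31) at lvl 0.
Iteration 1: rows with reply_to in {10} -> c28 (id 11, lvl 1), c9 (id 14, lvl 1).
Iteration 2: rows with reply_to in {11,14} -> c36 (id 15, lvl 2).
Iteration 3: no rows with reply_to in {15}; recursion stops.
SUM(lvl) = 0 + 1 + 1 + 2 = 4.

4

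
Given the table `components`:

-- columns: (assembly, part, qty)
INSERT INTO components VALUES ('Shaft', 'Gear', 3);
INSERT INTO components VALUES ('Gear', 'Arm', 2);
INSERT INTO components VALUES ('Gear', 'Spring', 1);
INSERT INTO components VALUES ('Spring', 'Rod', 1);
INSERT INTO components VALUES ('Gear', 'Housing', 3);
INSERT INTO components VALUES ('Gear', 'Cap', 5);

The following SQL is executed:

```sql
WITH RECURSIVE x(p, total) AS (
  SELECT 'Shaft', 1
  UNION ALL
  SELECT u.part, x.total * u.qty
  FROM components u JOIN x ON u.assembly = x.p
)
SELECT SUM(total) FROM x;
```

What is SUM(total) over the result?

40

Base: (Shaft, total=1).
Iteration 1: components of {Shaft} -> Gear = 1*3 = 3.
Iteration 2: components of {Gear} -> Arm = 3*2 = 6, Cap = 3*5 = 15, Housing = 3*3 = 9, Spring = 3*1 = 3.
Iteration 3: components of {Arm,Cap,Housing,Spring} -> Rod = 3*1 = 3.
Iteration 4: no further components; recursion stops.
SUM(total) = 1 + 3 + 6 + 3 + 9 + 15 + 3 = 40.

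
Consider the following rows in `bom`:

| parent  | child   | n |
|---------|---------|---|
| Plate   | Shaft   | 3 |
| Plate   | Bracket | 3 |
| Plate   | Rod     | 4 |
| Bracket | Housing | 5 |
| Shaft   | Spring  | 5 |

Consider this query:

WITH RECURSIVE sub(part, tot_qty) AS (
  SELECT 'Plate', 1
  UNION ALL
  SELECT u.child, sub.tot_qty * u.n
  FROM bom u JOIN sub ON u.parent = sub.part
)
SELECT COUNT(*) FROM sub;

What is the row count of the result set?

6

Base: (Plate, tot_qty=1).
Iteration 1: components of {Plate} -> Bracket = 1*3 = 3, Rod = 1*4 = 4, Shaft = 1*3 = 3.
Iteration 2: components of {Bracket,Rod,Shaft} -> Housing = 3*5 = 15, Spring = 3*5 = 15.
Iteration 3: no further components; recursion stops.
Total rows emitted: 6.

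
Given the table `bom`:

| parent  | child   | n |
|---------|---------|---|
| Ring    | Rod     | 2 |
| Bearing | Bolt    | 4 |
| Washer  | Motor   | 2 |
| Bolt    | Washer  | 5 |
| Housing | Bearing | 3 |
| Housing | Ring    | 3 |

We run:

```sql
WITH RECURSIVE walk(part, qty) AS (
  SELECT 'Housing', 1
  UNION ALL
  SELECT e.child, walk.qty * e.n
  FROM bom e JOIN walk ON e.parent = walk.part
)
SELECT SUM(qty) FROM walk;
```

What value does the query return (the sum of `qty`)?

Base: (Housing, qty=1).
Iteration 1: components of {Housing} -> Bearing = 1*3 = 3, Ring = 1*3 = 3.
Iteration 2: components of {Bearing,Ring} -> Bolt = 3*4 = 12, Rod = 3*2 = 6.
Iteration 3: components of {Bolt,Rod} -> Washer = 12*5 = 60.
Iteration 4: components of {Washer} -> Motor = 60*2 = 120.
Iteration 5: no further components; recursion stops.
SUM(qty) = 1 + 3 + 3 + 12 + 6 + 60 + 120 = 205.

205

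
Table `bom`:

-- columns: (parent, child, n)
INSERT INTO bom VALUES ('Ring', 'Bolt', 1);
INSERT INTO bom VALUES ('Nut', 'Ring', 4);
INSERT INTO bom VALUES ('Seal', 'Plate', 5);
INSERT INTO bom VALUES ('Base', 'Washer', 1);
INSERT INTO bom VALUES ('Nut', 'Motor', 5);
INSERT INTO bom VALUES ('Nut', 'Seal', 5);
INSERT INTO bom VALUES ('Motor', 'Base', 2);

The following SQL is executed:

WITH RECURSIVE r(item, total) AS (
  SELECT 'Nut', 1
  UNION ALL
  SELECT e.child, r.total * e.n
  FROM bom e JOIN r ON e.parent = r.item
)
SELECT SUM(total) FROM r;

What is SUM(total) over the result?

64

Base: (Nut, total=1).
Iteration 1: components of {Nut} -> Motor = 1*5 = 5, Ring = 1*4 = 4, Seal = 1*5 = 5.
Iteration 2: components of {Motor,Ring,Seal} -> Base = 5*2 = 10, Bolt = 4*1 = 4, Plate = 5*5 = 25.
Iteration 3: components of {Base,Bolt,Plate} -> Washer = 10*1 = 10.
Iteration 4: no further components; recursion stops.
SUM(total) = 1 + 4 + 5 + 5 + 4 + 10 + 25 + 10 = 64.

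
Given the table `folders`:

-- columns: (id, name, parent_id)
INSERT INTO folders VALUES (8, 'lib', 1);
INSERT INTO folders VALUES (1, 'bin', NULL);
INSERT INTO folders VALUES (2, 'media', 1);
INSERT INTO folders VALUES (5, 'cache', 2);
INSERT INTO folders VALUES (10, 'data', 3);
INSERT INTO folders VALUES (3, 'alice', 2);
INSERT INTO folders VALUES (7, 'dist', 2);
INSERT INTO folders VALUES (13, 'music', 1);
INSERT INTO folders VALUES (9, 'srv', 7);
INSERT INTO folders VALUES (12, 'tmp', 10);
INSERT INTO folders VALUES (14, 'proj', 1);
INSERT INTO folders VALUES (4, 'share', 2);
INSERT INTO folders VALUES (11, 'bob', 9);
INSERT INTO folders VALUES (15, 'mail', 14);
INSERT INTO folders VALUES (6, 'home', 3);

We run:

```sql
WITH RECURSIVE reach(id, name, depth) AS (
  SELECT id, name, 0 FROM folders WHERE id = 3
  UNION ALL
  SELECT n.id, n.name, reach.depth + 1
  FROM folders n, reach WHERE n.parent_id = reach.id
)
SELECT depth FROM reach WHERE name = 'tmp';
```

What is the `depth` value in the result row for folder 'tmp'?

Base: id=3 (alice) at depth 0.
Iteration 1: rows with parent_id in {3} -> home (id 6, depth 1), data (id 10, depth 1).
Iteration 2: rows with parent_id in {6,10} -> tmp (id 12, depth 2).
Iteration 3: no rows with parent_id in {12}; recursion stops.

2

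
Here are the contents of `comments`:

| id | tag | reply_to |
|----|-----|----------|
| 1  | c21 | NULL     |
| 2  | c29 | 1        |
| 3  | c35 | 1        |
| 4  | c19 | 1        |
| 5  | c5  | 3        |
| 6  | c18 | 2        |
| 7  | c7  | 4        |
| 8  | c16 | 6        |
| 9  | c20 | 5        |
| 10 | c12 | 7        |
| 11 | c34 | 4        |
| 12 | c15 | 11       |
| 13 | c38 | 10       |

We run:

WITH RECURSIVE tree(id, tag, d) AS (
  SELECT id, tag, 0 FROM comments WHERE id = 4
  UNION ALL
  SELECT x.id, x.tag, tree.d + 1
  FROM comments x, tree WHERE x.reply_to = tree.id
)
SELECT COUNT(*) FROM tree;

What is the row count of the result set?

Base: id=4 (c19) at d 0.
Iteration 1: rows with reply_to in {4} -> c7 (id 7, d 1), c34 (id 11, d 1).
Iteration 2: rows with reply_to in {7,11} -> c12 (id 10, d 2), c15 (id 12, d 2).
Iteration 3: rows with reply_to in {10,12} -> c38 (id 13, d 3).
Iteration 4: no rows with reply_to in {13}; recursion stops.
Total rows emitted: 6.

6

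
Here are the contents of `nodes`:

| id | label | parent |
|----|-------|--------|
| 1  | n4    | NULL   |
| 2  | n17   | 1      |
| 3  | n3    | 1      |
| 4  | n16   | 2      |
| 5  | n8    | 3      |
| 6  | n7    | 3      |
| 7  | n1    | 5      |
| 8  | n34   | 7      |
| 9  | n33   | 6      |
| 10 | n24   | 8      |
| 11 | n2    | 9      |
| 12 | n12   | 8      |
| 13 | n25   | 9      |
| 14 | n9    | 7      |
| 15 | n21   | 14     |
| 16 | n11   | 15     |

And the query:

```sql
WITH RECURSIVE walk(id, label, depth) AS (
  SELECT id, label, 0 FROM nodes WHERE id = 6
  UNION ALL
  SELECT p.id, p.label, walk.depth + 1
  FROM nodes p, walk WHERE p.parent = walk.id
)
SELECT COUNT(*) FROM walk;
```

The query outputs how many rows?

4

Base: id=6 (n7) at depth 0.
Iteration 1: rows with parent in {6} -> n33 (id 9, depth 1).
Iteration 2: rows with parent in {9} -> n2 (id 11, depth 2), n25 (id 13, depth 2).
Iteration 3: no rows with parent in {11,13}; recursion stops.
Total rows emitted: 4.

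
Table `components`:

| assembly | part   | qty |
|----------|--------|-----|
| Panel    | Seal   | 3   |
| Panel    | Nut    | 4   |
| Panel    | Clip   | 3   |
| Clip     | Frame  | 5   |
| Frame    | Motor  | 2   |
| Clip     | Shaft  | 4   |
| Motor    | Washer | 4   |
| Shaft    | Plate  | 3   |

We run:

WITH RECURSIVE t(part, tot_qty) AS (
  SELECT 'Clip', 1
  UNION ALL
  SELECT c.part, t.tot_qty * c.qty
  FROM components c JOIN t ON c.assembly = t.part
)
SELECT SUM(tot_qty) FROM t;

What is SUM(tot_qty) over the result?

Base: (Clip, tot_qty=1).
Iteration 1: components of {Clip} -> Frame = 1*5 = 5, Shaft = 1*4 = 4.
Iteration 2: components of {Frame,Shaft} -> Motor = 5*2 = 10, Plate = 4*3 = 12.
Iteration 3: components of {Motor,Plate} -> Washer = 10*4 = 40.
Iteration 4: no further components; recursion stops.
SUM(tot_qty) = 1 + 5 + 4 + 10 + 12 + 40 = 72.

72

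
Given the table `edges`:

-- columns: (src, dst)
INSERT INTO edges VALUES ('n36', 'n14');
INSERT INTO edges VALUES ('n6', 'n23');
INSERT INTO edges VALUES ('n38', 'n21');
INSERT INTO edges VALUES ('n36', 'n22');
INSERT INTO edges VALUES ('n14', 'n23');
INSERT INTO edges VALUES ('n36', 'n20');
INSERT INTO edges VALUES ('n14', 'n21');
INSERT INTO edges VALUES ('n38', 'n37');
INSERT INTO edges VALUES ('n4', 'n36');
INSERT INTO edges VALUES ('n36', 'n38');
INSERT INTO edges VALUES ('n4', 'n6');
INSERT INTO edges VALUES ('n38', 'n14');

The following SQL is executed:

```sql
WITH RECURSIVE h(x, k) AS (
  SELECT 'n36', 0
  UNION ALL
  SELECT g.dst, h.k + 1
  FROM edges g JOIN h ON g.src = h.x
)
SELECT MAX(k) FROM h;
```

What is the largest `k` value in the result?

3

Base: (n36, k=0).
Iteration 1: edges from {n36} -> (n14, k=1), (n20, k=1), (n22, k=1), (n38, k=1).
Iteration 2: edges from {n14,n20,n22,n38} -> (n14, k=2), (n21, k=2) x2, (n23, k=2), (n37, k=2). [UNION ALL keeps all 5 new rows, including repeats]
Iteration 3: edges from {n14,n21,n23,n37} -> (n21, k=3), (n23, k=3).
Iteration 4: no outgoing edges from {n21,n23}; recursion stops.
k values: 0, 1, 1, 1, 1, 2, 2, 2, 2, 2, 3, 3; the maximum is 3.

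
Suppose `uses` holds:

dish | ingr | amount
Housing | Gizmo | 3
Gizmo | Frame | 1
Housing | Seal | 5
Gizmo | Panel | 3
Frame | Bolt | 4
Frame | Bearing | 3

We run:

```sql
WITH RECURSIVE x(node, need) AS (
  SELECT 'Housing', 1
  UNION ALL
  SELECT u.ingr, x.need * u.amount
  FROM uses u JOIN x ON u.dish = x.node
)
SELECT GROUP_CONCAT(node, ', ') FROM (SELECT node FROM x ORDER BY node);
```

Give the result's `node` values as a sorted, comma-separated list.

Bearing, Bolt, Frame, Gizmo, Housing, Panel, Seal

Base: (Housing, need=1).
Iteration 1: components of {Housing} -> Gizmo = 1*3 = 3, Seal = 1*5 = 5.
Iteration 2: components of {Gizmo,Seal} -> Frame = 3*1 = 3, Panel = 3*3 = 9.
Iteration 3: components of {Frame,Panel} -> Bearing = 3*3 = 9, Bolt = 3*4 = 12.
Iteration 4: no further components; recursion stops.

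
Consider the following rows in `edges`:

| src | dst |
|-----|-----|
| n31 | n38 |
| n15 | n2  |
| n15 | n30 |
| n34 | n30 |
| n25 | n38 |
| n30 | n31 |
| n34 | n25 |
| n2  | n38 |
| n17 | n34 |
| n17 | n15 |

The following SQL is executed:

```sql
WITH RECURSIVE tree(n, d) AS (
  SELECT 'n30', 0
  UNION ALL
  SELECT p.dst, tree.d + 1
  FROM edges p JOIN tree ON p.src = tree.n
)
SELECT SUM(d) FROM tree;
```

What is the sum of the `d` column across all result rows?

3

Base: (n30, d=0).
Iteration 1: edges from {n30} -> (n31, d=1).
Iteration 2: edges from {n31} -> (n38, d=2).
Iteration 3: no outgoing edges from {n38}; recursion stops.
SUM(d) = 0 + 1 + 2 = 3.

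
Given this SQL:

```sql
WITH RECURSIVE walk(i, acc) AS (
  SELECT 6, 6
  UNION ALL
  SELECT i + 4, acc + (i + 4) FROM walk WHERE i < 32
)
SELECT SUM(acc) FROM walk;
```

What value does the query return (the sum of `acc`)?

552

Base: i=6, acc=6.
Iteration 1: 6 < 32 holds -> i = 6 + 4 = 10, acc = 6 + 10 = 16.
Iteration 2: 10 < 32 holds -> i = 10 + 4 = 14, acc = 16 + 14 = 30.
Iteration 3: 14 < 32 holds -> i = 14 + 4 = 18, acc = 30 + 18 = 48.
Iteration 4: 18 < 32 holds -> i = 18 + 4 = 22, acc = 48 + 22 = 70.
Iteration 5: 22 < 32 holds -> i = 22 + 4 = 26, acc = 70 + 26 = 96.
Iteration 6: 26 < 32 holds -> i = 26 + 4 = 30, acc = 96 + 30 = 126.
Iteration 7: 30 < 32 holds -> i = 30 + 4 = 34, acc = 126 + 34 = 160.
Iteration 8: 34 < 32 fails; recursion stops.
SUM(acc) = 6 + 16 + 30 + 48 + 70 + 96 + 126 + 160 = 552.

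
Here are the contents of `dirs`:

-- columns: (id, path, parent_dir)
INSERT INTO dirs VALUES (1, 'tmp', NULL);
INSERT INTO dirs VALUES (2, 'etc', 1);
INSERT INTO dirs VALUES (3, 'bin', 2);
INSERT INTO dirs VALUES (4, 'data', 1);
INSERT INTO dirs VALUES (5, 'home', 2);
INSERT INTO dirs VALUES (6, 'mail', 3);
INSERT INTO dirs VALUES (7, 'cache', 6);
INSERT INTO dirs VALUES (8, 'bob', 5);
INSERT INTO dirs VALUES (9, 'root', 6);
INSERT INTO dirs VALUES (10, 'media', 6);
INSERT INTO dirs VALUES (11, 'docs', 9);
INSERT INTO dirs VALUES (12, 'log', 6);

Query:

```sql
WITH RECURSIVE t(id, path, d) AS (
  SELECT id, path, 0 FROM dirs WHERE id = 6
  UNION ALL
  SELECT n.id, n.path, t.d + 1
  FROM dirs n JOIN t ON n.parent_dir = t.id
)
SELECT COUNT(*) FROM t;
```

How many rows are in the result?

Base: id=6 (mail) at d 0.
Iteration 1: rows with parent_dir in {6} -> cache (id 7, d 1), root (id 9, d 1), media (id 10, d 1), log (id 12, d 1).
Iteration 2: rows with parent_dir in {7,9,10,12} -> docs (id 11, d 2).
Iteration 3: no rows with parent_dir in {11}; recursion stops.
Total rows emitted: 6.

6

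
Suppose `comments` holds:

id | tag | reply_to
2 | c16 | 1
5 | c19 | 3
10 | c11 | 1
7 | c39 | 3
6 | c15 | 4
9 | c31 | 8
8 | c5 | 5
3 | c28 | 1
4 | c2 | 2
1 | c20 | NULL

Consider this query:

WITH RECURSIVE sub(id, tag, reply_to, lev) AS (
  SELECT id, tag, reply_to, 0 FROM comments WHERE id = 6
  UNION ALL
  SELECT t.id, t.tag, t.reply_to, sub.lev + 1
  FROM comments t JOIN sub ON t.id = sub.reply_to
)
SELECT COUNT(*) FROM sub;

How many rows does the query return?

4

Base: id=6 (c15), reply_to=4, lev 0.
Iteration 1: join on id=4 -> c2 (id 4, reply_to=2, lev 1).
Iteration 2: join on id=2 -> c16 (id 2, reply_to=1, lev 2).
Iteration 3: join on id=1 -> c20 (id 1, reply_to=NULL, lev 3).
Iteration 4: reply_to is NULL; no match; recursion stops.
Total rows emitted: 4.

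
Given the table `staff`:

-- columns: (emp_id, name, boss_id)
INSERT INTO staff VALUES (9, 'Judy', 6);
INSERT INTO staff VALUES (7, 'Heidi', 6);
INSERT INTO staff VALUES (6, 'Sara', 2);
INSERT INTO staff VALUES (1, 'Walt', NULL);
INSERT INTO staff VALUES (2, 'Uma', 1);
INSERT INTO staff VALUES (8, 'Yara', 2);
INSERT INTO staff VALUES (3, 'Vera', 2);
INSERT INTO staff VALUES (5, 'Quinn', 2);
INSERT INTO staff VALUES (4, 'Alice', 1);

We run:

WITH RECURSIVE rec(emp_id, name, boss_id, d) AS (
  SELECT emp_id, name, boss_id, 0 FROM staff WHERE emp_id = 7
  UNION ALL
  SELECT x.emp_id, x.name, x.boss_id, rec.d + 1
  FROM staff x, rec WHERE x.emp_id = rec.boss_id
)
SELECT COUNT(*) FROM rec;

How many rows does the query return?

Base: emp_id=7 (Heidi), boss_id=6, d 0.
Iteration 1: join on emp_id=6 -> Sara (id 6, boss_id=2, d 1).
Iteration 2: join on emp_id=2 -> Uma (id 2, boss_id=1, d 2).
Iteration 3: join on emp_id=1 -> Walt (id 1, boss_id=NULL, d 3).
Iteration 4: boss_id is NULL; no match; recursion stops.
Total rows emitted: 4.

4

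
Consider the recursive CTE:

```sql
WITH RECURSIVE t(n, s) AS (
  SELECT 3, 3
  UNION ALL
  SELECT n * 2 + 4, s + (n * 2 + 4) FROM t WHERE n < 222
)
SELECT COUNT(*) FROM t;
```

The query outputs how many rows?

Base: n=3, s=3.
Iteration 1: 3 < 222 holds -> n = 3 * 2 + 4 = 10, s = 3 + 10 = 13.
Iteration 2: 10 < 222 holds -> n = 10 * 2 + 4 = 24, s = 13 + 24 = 37.
Iteration 3: 24 < 222 holds -> n = 24 * 2 + 4 = 52, s = 37 + 52 = 89.
Iteration 4: 52 < 222 holds -> n = 52 * 2 + 4 = 108, s = 89 + 108 = 197.
Iteration 5: 108 < 222 holds -> n = 108 * 2 + 4 = 220, s = 197 + 220 = 417.
Iteration 6: 220 < 222 holds -> n = 220 * 2 + 4 = 444, s = 417 + 444 = 861.
Iteration 7: 444 < 222 fails; recursion stops.
Total rows emitted: 7.

7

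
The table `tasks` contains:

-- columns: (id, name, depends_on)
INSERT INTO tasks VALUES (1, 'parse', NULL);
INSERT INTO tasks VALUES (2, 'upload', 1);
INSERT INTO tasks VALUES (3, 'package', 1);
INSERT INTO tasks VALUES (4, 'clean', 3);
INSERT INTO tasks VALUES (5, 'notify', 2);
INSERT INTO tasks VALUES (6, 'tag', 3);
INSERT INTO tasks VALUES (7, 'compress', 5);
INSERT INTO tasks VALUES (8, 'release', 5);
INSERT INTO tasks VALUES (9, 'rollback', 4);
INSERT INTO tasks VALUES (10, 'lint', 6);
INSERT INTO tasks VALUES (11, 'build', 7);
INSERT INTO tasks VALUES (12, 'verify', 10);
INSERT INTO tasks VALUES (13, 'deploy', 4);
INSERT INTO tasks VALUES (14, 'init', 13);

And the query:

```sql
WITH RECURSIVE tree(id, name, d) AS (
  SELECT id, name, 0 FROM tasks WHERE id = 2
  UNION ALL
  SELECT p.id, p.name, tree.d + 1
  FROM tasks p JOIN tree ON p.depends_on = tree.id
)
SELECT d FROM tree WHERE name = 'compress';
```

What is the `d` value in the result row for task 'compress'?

2

Base: id=2 (upload) at d 0.
Iteration 1: rows with depends_on in {2} -> notify (id 5, d 1).
Iteration 2: rows with depends_on in {5} -> compress (id 7, d 2), release (id 8, d 2).
Iteration 3: rows with depends_on in {7,8} -> build (id 11, d 3).
Iteration 4: no rows with depends_on in {11}; recursion stops.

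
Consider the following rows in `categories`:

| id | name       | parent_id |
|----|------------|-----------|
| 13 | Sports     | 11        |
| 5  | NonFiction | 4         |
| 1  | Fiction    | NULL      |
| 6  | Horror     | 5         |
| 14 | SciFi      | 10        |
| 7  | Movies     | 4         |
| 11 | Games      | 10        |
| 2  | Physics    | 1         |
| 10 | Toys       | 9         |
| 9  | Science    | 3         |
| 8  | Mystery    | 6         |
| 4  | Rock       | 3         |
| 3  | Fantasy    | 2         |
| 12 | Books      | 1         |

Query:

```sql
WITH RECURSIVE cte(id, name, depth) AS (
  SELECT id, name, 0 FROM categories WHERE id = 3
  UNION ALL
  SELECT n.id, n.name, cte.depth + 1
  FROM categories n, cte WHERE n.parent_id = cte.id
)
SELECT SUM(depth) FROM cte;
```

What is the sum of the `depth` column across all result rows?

Base: id=3 (Fantasy) at depth 0.
Iteration 1: rows with parent_id in {3} -> Rock (id 4, depth 1), Science (id 9, depth 1).
Iteration 2: rows with parent_id in {4,9} -> NonFiction (id 5, depth 2), Movies (id 7, depth 2), Toys (id 10, depth 2).
Iteration 3: rows with parent_id in {5,7,10} -> Horror (id 6, depth 3), Games (id 11, depth 3), SciFi (id 14, depth 3).
Iteration 4: rows with parent_id in {6,11,14} -> Mystery (id 8, depth 4), Sports (id 13, depth 4).
Iteration 5: no rows with parent_id in {8,13}; recursion stops.
SUM(depth) = 0 + 1 + 1 + 2 + 2 + 2 + 3 + 3 + 3 + 4 + 4 = 25.

25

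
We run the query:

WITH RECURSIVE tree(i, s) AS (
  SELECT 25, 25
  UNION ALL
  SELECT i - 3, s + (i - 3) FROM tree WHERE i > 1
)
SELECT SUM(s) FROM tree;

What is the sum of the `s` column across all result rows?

765

Base: i=25, s=25.
Iteration 1: 25 > 1 holds -> i = 25 - 3 = 22, s = 25 + 22 = 47.
Iteration 2: 22 > 1 holds -> i = 22 - 3 = 19, s = 47 + 19 = 66.
Iteration 3: 19 > 1 holds -> i = 19 - 3 = 16, s = 66 + 16 = 82.
Iteration 4: 16 > 1 holds -> i = 16 - 3 = 13, s = 82 + 13 = 95.
Iteration 5: 13 > 1 holds -> i = 13 - 3 = 10, s = 95 + 10 = 105.
Iteration 6: 10 > 1 holds -> i = 10 - 3 = 7, s = 105 + 7 = 112.
Iteration 7: 7 > 1 holds -> i = 7 - 3 = 4, s = 112 + 4 = 116.
Iteration 8: 4 > 1 holds -> i = 4 - 3 = 1, s = 116 + 1 = 117.
Iteration 9: 1 > 1 fails; recursion stops.
SUM(s) = 25 + 47 + 66 + 82 + 95 + 105 + 112 + 116 + 117 = 765.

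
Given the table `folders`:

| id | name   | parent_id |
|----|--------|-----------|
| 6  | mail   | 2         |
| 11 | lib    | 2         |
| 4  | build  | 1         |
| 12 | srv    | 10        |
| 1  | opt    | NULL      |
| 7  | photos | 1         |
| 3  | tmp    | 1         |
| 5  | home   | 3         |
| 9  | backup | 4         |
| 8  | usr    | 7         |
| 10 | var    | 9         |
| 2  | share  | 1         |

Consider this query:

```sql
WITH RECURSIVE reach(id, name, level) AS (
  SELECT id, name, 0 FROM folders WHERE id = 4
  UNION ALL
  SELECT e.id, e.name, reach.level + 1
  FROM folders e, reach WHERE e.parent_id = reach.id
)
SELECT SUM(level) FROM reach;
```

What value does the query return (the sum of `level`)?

Base: id=4 (build) at level 0.
Iteration 1: rows with parent_id in {4} -> backup (id 9, level 1).
Iteration 2: rows with parent_id in {9} -> var (id 10, level 2).
Iteration 3: rows with parent_id in {10} -> srv (id 12, level 3).
Iteration 4: no rows with parent_id in {12}; recursion stops.
SUM(level) = 0 + 1 + 2 + 3 = 6.

6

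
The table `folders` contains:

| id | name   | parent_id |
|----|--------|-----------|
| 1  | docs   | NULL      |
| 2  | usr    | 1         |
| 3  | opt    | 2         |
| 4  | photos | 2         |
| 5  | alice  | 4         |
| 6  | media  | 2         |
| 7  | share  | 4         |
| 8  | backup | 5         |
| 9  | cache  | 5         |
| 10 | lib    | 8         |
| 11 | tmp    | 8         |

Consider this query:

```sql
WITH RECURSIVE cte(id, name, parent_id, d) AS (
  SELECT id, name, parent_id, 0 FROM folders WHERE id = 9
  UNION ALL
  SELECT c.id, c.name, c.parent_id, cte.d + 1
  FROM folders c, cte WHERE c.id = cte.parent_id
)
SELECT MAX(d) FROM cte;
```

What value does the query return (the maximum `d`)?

Base: id=9 (cache), parent_id=5, d 0.
Iteration 1: join on id=5 -> alice (id 5, parent_id=4, d 1).
Iteration 2: join on id=4 -> photos (id 4, parent_id=2, d 2).
Iteration 3: join on id=2 -> usr (id 2, parent_id=1, d 3).
Iteration 4: join on id=1 -> docs (id 1, parent_id=NULL, d 4).
Iteration 5: parent_id is NULL; no match; recursion stops.
d values: 0, 1, 2, 3, 4; the maximum is 4.

4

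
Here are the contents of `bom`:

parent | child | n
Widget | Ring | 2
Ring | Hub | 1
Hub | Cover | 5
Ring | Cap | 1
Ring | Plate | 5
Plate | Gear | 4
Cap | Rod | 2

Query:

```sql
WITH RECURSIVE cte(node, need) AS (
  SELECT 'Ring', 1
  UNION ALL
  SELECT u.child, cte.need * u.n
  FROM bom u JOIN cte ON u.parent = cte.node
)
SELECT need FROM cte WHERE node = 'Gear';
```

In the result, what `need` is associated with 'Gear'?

Base: (Ring, need=1).
Iteration 1: components of {Ring} -> Cap = 1*1 = 1, Hub = 1*1 = 1, Plate = 1*5 = 5.
Iteration 2: components of {Cap,Hub,Plate} -> Cover = 1*5 = 5, Gear = 5*4 = 20, Rod = 1*2 = 2.
Iteration 3: no further components; recursion stops.

20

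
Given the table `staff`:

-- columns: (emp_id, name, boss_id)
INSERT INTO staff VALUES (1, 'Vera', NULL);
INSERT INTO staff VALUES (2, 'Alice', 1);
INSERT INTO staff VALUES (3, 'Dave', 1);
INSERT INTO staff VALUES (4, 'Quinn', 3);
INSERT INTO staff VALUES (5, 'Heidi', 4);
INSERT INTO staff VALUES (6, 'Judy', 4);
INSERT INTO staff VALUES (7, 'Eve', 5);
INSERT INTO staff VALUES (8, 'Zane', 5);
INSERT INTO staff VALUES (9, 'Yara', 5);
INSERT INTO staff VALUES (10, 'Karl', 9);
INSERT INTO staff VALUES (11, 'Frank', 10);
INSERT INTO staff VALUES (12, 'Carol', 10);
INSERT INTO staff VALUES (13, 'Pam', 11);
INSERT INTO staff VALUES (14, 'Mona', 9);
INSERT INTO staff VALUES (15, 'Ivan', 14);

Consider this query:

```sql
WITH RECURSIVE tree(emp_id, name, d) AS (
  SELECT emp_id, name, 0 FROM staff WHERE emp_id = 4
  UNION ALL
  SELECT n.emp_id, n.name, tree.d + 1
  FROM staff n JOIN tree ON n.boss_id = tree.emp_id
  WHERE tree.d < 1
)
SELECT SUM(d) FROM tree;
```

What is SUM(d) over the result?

2

Base: emp_id=4 (Quinn) at d 0.
Iteration 1: rows with boss_id in {4} -> Heidi (id 5, d 1), Judy (id 6, d 1).
Iteration 2: d < 1 fails for all current rows; recursion stops.
SUM(d) = 0 + 1 + 1 = 2.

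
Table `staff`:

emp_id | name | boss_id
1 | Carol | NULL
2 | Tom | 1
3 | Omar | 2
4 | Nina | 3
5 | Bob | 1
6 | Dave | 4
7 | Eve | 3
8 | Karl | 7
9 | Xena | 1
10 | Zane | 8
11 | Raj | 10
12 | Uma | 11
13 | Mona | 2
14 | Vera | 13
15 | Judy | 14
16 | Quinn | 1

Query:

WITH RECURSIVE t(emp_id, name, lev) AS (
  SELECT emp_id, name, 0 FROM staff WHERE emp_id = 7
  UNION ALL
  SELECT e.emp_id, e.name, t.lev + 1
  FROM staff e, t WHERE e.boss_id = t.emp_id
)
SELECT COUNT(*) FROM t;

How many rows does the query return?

5

Base: emp_id=7 (Eve) at lev 0.
Iteration 1: rows with boss_id in {7} -> Karl (id 8, lev 1).
Iteration 2: rows with boss_id in {8} -> Zane (id 10, lev 2).
Iteration 3: rows with boss_id in {10} -> Raj (id 11, lev 3).
Iteration 4: rows with boss_id in {11} -> Uma (id 12, lev 4).
Iteration 5: no rows with boss_id in {12}; recursion stops.
Total rows emitted: 5.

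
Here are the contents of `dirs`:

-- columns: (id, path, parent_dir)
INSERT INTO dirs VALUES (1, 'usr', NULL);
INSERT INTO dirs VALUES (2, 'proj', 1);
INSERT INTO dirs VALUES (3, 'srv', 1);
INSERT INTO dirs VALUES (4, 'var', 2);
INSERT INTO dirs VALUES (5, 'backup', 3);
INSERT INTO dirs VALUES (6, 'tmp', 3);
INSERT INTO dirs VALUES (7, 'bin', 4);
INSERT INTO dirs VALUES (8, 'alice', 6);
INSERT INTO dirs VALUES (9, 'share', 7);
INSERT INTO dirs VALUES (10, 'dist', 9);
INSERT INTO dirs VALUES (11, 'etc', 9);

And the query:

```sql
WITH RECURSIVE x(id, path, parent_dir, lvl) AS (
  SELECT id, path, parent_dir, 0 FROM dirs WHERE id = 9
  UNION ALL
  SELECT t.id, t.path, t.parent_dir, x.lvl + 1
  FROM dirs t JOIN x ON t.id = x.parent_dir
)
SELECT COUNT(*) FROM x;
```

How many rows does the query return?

Base: id=9 (share), parent_dir=7, lvl 0.
Iteration 1: join on id=7 -> bin (id 7, parent_dir=4, lvl 1).
Iteration 2: join on id=4 -> var (id 4, parent_dir=2, lvl 2).
Iteration 3: join on id=2 -> proj (id 2, parent_dir=1, lvl 3).
Iteration 4: join on id=1 -> usr (id 1, parent_dir=NULL, lvl 4).
Iteration 5: parent_dir is NULL; no match; recursion stops.
Total rows emitted: 5.

5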